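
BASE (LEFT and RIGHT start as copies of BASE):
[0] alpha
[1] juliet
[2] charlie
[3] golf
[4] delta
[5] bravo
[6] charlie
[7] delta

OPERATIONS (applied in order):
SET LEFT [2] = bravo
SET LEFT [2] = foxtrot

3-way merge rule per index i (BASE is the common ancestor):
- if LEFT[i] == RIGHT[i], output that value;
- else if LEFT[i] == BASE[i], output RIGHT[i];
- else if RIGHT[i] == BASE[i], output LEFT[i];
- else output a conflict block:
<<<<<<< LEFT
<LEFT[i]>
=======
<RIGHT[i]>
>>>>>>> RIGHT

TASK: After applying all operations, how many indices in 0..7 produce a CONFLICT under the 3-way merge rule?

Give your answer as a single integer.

Answer: 0

Derivation:
Final LEFT:  [alpha, juliet, foxtrot, golf, delta, bravo, charlie, delta]
Final RIGHT: [alpha, juliet, charlie, golf, delta, bravo, charlie, delta]
i=0: L=alpha R=alpha -> agree -> alpha
i=1: L=juliet R=juliet -> agree -> juliet
i=2: L=foxtrot, R=charlie=BASE -> take LEFT -> foxtrot
i=3: L=golf R=golf -> agree -> golf
i=4: L=delta R=delta -> agree -> delta
i=5: L=bravo R=bravo -> agree -> bravo
i=6: L=charlie R=charlie -> agree -> charlie
i=7: L=delta R=delta -> agree -> delta
Conflict count: 0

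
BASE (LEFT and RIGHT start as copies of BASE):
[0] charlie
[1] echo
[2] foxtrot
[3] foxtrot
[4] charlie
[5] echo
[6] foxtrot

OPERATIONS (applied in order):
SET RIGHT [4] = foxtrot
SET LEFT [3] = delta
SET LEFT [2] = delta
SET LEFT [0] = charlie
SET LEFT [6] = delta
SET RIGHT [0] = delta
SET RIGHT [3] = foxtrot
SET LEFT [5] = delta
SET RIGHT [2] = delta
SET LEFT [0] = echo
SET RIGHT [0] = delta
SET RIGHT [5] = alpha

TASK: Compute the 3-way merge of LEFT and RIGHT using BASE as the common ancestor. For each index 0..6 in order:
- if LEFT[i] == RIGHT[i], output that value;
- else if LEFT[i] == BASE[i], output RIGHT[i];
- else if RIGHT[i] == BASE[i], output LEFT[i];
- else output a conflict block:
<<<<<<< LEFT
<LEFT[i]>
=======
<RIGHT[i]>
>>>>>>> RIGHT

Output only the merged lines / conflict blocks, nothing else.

Final LEFT:  [echo, echo, delta, delta, charlie, delta, delta]
Final RIGHT: [delta, echo, delta, foxtrot, foxtrot, alpha, foxtrot]
i=0: BASE=charlie L=echo R=delta all differ -> CONFLICT
i=1: L=echo R=echo -> agree -> echo
i=2: L=delta R=delta -> agree -> delta
i=3: L=delta, R=foxtrot=BASE -> take LEFT -> delta
i=4: L=charlie=BASE, R=foxtrot -> take RIGHT -> foxtrot
i=5: BASE=echo L=delta R=alpha all differ -> CONFLICT
i=6: L=delta, R=foxtrot=BASE -> take LEFT -> delta

Answer: <<<<<<< LEFT
echo
=======
delta
>>>>>>> RIGHT
echo
delta
delta
foxtrot
<<<<<<< LEFT
delta
=======
alpha
>>>>>>> RIGHT
delta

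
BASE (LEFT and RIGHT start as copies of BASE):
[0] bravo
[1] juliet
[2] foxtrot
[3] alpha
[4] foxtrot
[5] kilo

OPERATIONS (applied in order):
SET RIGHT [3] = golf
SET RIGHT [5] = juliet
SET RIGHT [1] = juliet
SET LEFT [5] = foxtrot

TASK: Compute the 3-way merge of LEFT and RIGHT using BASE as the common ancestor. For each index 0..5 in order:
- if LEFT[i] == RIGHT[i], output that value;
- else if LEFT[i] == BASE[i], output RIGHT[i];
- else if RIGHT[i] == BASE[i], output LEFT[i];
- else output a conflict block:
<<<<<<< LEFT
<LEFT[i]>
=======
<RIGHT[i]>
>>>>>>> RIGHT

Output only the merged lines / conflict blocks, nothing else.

Answer: bravo
juliet
foxtrot
golf
foxtrot
<<<<<<< LEFT
foxtrot
=======
juliet
>>>>>>> RIGHT

Derivation:
Final LEFT:  [bravo, juliet, foxtrot, alpha, foxtrot, foxtrot]
Final RIGHT: [bravo, juliet, foxtrot, golf, foxtrot, juliet]
i=0: L=bravo R=bravo -> agree -> bravo
i=1: L=juliet R=juliet -> agree -> juliet
i=2: L=foxtrot R=foxtrot -> agree -> foxtrot
i=3: L=alpha=BASE, R=golf -> take RIGHT -> golf
i=4: L=foxtrot R=foxtrot -> agree -> foxtrot
i=5: BASE=kilo L=foxtrot R=juliet all differ -> CONFLICT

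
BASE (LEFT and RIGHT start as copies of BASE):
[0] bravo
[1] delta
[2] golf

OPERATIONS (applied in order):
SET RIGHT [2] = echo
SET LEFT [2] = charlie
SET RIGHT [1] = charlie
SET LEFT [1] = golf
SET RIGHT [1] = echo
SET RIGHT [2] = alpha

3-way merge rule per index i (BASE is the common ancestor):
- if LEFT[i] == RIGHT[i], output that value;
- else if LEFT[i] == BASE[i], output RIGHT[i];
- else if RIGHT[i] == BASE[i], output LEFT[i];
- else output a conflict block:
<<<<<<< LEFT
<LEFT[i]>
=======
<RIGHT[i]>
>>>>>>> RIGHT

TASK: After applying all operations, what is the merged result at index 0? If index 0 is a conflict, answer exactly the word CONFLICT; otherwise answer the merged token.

Final LEFT:  [bravo, golf, charlie]
Final RIGHT: [bravo, echo, alpha]
i=0: L=bravo R=bravo -> agree -> bravo
i=1: BASE=delta L=golf R=echo all differ -> CONFLICT
i=2: BASE=golf L=charlie R=alpha all differ -> CONFLICT
Index 0 -> bravo

Answer: bravo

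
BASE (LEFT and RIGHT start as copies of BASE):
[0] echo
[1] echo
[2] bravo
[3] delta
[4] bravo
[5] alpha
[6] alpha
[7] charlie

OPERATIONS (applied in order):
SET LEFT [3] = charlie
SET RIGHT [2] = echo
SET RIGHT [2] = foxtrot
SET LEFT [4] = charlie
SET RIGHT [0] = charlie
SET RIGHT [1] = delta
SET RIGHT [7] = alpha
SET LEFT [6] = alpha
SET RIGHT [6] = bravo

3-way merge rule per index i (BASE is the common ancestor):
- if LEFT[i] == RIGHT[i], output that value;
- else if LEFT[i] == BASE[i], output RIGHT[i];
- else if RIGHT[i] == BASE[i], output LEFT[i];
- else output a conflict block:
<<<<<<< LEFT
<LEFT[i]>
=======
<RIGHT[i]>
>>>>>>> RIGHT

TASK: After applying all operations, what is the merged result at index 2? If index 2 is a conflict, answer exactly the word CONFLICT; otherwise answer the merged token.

Final LEFT:  [echo, echo, bravo, charlie, charlie, alpha, alpha, charlie]
Final RIGHT: [charlie, delta, foxtrot, delta, bravo, alpha, bravo, alpha]
i=0: L=echo=BASE, R=charlie -> take RIGHT -> charlie
i=1: L=echo=BASE, R=delta -> take RIGHT -> delta
i=2: L=bravo=BASE, R=foxtrot -> take RIGHT -> foxtrot
i=3: L=charlie, R=delta=BASE -> take LEFT -> charlie
i=4: L=charlie, R=bravo=BASE -> take LEFT -> charlie
i=5: L=alpha R=alpha -> agree -> alpha
i=6: L=alpha=BASE, R=bravo -> take RIGHT -> bravo
i=7: L=charlie=BASE, R=alpha -> take RIGHT -> alpha
Index 2 -> foxtrot

Answer: foxtrot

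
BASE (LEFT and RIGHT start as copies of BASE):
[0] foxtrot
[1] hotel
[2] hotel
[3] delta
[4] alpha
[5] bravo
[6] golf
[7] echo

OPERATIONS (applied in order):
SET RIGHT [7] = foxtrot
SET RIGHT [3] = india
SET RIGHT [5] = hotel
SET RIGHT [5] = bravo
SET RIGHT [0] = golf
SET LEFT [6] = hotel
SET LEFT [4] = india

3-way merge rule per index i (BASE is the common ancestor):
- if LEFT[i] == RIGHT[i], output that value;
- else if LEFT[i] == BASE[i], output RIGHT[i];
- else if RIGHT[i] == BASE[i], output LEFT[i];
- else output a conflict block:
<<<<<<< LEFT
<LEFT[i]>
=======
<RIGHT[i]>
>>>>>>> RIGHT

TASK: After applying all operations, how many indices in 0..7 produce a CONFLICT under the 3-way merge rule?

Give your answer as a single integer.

Final LEFT:  [foxtrot, hotel, hotel, delta, india, bravo, hotel, echo]
Final RIGHT: [golf, hotel, hotel, india, alpha, bravo, golf, foxtrot]
i=0: L=foxtrot=BASE, R=golf -> take RIGHT -> golf
i=1: L=hotel R=hotel -> agree -> hotel
i=2: L=hotel R=hotel -> agree -> hotel
i=3: L=delta=BASE, R=india -> take RIGHT -> india
i=4: L=india, R=alpha=BASE -> take LEFT -> india
i=5: L=bravo R=bravo -> agree -> bravo
i=6: L=hotel, R=golf=BASE -> take LEFT -> hotel
i=7: L=echo=BASE, R=foxtrot -> take RIGHT -> foxtrot
Conflict count: 0

Answer: 0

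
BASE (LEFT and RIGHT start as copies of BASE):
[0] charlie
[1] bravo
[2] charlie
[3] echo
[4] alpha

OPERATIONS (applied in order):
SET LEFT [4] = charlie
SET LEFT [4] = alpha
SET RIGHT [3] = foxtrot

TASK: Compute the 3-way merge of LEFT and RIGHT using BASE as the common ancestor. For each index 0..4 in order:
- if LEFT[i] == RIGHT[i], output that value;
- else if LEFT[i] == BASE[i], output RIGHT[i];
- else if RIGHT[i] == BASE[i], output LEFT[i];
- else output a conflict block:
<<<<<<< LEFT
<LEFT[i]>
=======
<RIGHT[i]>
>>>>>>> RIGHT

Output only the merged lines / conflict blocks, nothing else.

Answer: charlie
bravo
charlie
foxtrot
alpha

Derivation:
Final LEFT:  [charlie, bravo, charlie, echo, alpha]
Final RIGHT: [charlie, bravo, charlie, foxtrot, alpha]
i=0: L=charlie R=charlie -> agree -> charlie
i=1: L=bravo R=bravo -> agree -> bravo
i=2: L=charlie R=charlie -> agree -> charlie
i=3: L=echo=BASE, R=foxtrot -> take RIGHT -> foxtrot
i=4: L=alpha R=alpha -> agree -> alpha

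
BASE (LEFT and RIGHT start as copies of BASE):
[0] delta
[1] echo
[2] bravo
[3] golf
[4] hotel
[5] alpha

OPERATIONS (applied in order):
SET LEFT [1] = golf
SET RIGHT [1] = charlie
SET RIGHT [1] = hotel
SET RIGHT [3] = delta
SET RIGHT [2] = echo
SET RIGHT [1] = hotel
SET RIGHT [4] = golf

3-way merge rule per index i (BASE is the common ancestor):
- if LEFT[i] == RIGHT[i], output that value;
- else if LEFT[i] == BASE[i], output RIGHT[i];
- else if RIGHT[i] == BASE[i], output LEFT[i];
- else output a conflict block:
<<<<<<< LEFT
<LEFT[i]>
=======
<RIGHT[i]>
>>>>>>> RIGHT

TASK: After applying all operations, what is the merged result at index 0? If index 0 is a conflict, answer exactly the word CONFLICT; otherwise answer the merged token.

Final LEFT:  [delta, golf, bravo, golf, hotel, alpha]
Final RIGHT: [delta, hotel, echo, delta, golf, alpha]
i=0: L=delta R=delta -> agree -> delta
i=1: BASE=echo L=golf R=hotel all differ -> CONFLICT
i=2: L=bravo=BASE, R=echo -> take RIGHT -> echo
i=3: L=golf=BASE, R=delta -> take RIGHT -> delta
i=4: L=hotel=BASE, R=golf -> take RIGHT -> golf
i=5: L=alpha R=alpha -> agree -> alpha
Index 0 -> delta

Answer: delta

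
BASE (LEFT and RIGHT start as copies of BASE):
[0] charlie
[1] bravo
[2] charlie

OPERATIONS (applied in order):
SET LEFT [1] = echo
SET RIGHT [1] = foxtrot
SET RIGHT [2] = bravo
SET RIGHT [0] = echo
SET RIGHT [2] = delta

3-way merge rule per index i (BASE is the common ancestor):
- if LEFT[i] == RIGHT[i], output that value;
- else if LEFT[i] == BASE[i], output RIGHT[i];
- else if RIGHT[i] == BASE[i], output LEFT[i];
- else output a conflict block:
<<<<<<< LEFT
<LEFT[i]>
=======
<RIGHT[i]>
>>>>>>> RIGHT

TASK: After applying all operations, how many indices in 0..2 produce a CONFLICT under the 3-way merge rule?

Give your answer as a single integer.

Final LEFT:  [charlie, echo, charlie]
Final RIGHT: [echo, foxtrot, delta]
i=0: L=charlie=BASE, R=echo -> take RIGHT -> echo
i=1: BASE=bravo L=echo R=foxtrot all differ -> CONFLICT
i=2: L=charlie=BASE, R=delta -> take RIGHT -> delta
Conflict count: 1

Answer: 1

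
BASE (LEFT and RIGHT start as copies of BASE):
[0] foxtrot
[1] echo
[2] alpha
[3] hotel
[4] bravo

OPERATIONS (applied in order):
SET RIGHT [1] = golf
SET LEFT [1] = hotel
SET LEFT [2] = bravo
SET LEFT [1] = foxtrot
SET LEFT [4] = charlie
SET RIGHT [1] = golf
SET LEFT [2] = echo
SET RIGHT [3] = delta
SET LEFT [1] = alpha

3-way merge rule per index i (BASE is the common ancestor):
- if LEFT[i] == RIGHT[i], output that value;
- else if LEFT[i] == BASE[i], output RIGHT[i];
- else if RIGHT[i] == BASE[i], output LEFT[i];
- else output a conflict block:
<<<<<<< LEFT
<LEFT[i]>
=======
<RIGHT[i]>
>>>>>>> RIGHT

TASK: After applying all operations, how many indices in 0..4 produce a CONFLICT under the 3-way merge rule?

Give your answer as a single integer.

Final LEFT:  [foxtrot, alpha, echo, hotel, charlie]
Final RIGHT: [foxtrot, golf, alpha, delta, bravo]
i=0: L=foxtrot R=foxtrot -> agree -> foxtrot
i=1: BASE=echo L=alpha R=golf all differ -> CONFLICT
i=2: L=echo, R=alpha=BASE -> take LEFT -> echo
i=3: L=hotel=BASE, R=delta -> take RIGHT -> delta
i=4: L=charlie, R=bravo=BASE -> take LEFT -> charlie
Conflict count: 1

Answer: 1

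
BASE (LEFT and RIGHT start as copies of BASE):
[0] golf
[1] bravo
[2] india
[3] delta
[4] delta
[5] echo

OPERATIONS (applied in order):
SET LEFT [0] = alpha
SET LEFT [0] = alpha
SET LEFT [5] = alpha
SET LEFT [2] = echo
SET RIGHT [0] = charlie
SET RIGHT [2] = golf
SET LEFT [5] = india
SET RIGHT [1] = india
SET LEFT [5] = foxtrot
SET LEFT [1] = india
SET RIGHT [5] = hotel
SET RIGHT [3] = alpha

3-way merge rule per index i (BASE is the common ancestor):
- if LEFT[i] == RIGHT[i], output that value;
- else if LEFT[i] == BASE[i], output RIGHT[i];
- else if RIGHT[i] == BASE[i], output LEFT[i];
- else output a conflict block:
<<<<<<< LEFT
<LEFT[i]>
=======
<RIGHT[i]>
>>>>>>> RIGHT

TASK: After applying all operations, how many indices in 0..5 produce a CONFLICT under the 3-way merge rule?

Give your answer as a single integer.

Final LEFT:  [alpha, india, echo, delta, delta, foxtrot]
Final RIGHT: [charlie, india, golf, alpha, delta, hotel]
i=0: BASE=golf L=alpha R=charlie all differ -> CONFLICT
i=1: L=india R=india -> agree -> india
i=2: BASE=india L=echo R=golf all differ -> CONFLICT
i=3: L=delta=BASE, R=alpha -> take RIGHT -> alpha
i=4: L=delta R=delta -> agree -> delta
i=5: BASE=echo L=foxtrot R=hotel all differ -> CONFLICT
Conflict count: 3

Answer: 3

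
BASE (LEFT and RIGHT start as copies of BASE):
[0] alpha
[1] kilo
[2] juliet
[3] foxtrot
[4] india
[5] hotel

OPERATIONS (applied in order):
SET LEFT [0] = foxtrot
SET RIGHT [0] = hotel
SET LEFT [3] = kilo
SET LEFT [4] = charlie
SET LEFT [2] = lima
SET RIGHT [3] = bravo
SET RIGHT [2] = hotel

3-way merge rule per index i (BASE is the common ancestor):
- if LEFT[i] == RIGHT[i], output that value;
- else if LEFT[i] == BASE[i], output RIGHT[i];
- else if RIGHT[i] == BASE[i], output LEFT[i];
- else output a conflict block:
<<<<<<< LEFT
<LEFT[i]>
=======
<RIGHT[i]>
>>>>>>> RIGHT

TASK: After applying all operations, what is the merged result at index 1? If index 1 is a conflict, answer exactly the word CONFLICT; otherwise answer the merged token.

Answer: kilo

Derivation:
Final LEFT:  [foxtrot, kilo, lima, kilo, charlie, hotel]
Final RIGHT: [hotel, kilo, hotel, bravo, india, hotel]
i=0: BASE=alpha L=foxtrot R=hotel all differ -> CONFLICT
i=1: L=kilo R=kilo -> agree -> kilo
i=2: BASE=juliet L=lima R=hotel all differ -> CONFLICT
i=3: BASE=foxtrot L=kilo R=bravo all differ -> CONFLICT
i=4: L=charlie, R=india=BASE -> take LEFT -> charlie
i=5: L=hotel R=hotel -> agree -> hotel
Index 1 -> kilo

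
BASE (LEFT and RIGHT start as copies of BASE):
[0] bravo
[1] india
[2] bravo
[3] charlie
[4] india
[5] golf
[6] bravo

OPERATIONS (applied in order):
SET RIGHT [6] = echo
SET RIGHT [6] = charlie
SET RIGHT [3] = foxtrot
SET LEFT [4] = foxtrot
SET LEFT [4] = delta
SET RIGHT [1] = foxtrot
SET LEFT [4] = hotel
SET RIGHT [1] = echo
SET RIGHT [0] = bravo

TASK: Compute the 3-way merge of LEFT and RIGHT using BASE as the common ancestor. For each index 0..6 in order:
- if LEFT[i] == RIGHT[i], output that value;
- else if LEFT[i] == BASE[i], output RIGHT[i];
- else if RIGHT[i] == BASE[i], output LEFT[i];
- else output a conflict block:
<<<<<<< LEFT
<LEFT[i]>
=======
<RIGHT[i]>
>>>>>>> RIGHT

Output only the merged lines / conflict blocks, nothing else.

Answer: bravo
echo
bravo
foxtrot
hotel
golf
charlie

Derivation:
Final LEFT:  [bravo, india, bravo, charlie, hotel, golf, bravo]
Final RIGHT: [bravo, echo, bravo, foxtrot, india, golf, charlie]
i=0: L=bravo R=bravo -> agree -> bravo
i=1: L=india=BASE, R=echo -> take RIGHT -> echo
i=2: L=bravo R=bravo -> agree -> bravo
i=3: L=charlie=BASE, R=foxtrot -> take RIGHT -> foxtrot
i=4: L=hotel, R=india=BASE -> take LEFT -> hotel
i=5: L=golf R=golf -> agree -> golf
i=6: L=bravo=BASE, R=charlie -> take RIGHT -> charlie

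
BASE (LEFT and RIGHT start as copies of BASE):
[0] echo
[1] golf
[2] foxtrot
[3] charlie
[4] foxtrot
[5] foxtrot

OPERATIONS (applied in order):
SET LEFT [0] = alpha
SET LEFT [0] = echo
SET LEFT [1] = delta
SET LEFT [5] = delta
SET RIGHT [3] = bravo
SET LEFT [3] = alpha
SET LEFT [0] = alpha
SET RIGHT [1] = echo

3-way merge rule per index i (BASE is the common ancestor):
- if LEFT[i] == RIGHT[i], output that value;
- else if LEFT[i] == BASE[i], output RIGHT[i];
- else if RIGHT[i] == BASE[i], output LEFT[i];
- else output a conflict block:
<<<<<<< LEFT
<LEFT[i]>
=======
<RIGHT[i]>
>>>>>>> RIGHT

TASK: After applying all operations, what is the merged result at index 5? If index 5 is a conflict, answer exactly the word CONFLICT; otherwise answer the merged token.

Answer: delta

Derivation:
Final LEFT:  [alpha, delta, foxtrot, alpha, foxtrot, delta]
Final RIGHT: [echo, echo, foxtrot, bravo, foxtrot, foxtrot]
i=0: L=alpha, R=echo=BASE -> take LEFT -> alpha
i=1: BASE=golf L=delta R=echo all differ -> CONFLICT
i=2: L=foxtrot R=foxtrot -> agree -> foxtrot
i=3: BASE=charlie L=alpha R=bravo all differ -> CONFLICT
i=4: L=foxtrot R=foxtrot -> agree -> foxtrot
i=5: L=delta, R=foxtrot=BASE -> take LEFT -> delta
Index 5 -> delta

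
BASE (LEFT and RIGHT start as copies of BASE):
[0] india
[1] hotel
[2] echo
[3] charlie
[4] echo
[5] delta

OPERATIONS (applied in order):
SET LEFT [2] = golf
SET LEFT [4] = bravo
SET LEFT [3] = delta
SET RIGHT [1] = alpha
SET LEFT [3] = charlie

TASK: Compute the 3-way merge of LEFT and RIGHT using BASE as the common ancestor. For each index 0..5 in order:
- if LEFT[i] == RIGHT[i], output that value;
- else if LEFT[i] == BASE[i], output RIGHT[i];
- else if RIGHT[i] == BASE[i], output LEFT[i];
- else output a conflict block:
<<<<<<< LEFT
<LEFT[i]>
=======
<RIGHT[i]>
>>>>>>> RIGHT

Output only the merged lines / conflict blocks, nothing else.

Final LEFT:  [india, hotel, golf, charlie, bravo, delta]
Final RIGHT: [india, alpha, echo, charlie, echo, delta]
i=0: L=india R=india -> agree -> india
i=1: L=hotel=BASE, R=alpha -> take RIGHT -> alpha
i=2: L=golf, R=echo=BASE -> take LEFT -> golf
i=3: L=charlie R=charlie -> agree -> charlie
i=4: L=bravo, R=echo=BASE -> take LEFT -> bravo
i=5: L=delta R=delta -> agree -> delta

Answer: india
alpha
golf
charlie
bravo
delta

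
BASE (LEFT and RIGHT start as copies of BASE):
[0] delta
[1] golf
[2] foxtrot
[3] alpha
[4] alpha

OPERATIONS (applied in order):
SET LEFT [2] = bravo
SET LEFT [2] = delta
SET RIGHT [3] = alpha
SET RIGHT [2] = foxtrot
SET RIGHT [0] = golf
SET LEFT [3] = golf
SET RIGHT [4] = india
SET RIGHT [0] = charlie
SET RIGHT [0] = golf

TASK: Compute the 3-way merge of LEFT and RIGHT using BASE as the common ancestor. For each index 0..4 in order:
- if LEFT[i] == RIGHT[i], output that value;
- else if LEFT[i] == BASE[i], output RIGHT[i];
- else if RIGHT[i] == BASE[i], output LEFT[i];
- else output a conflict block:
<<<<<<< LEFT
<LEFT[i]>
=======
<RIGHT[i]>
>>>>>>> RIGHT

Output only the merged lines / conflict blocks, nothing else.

Answer: golf
golf
delta
golf
india

Derivation:
Final LEFT:  [delta, golf, delta, golf, alpha]
Final RIGHT: [golf, golf, foxtrot, alpha, india]
i=0: L=delta=BASE, R=golf -> take RIGHT -> golf
i=1: L=golf R=golf -> agree -> golf
i=2: L=delta, R=foxtrot=BASE -> take LEFT -> delta
i=3: L=golf, R=alpha=BASE -> take LEFT -> golf
i=4: L=alpha=BASE, R=india -> take RIGHT -> india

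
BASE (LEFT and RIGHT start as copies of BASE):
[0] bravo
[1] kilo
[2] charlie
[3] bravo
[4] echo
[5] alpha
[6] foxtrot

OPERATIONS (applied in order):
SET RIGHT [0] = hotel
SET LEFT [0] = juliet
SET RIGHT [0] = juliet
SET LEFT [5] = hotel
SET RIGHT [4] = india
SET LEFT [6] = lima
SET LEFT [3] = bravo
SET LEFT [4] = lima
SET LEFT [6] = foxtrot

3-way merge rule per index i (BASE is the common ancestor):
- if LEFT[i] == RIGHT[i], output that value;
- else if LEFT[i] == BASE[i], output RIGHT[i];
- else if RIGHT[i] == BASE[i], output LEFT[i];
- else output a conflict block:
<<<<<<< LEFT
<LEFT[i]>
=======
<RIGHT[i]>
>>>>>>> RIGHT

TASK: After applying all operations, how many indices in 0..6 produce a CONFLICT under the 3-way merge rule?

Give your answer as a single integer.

Final LEFT:  [juliet, kilo, charlie, bravo, lima, hotel, foxtrot]
Final RIGHT: [juliet, kilo, charlie, bravo, india, alpha, foxtrot]
i=0: L=juliet R=juliet -> agree -> juliet
i=1: L=kilo R=kilo -> agree -> kilo
i=2: L=charlie R=charlie -> agree -> charlie
i=3: L=bravo R=bravo -> agree -> bravo
i=4: BASE=echo L=lima R=india all differ -> CONFLICT
i=5: L=hotel, R=alpha=BASE -> take LEFT -> hotel
i=6: L=foxtrot R=foxtrot -> agree -> foxtrot
Conflict count: 1

Answer: 1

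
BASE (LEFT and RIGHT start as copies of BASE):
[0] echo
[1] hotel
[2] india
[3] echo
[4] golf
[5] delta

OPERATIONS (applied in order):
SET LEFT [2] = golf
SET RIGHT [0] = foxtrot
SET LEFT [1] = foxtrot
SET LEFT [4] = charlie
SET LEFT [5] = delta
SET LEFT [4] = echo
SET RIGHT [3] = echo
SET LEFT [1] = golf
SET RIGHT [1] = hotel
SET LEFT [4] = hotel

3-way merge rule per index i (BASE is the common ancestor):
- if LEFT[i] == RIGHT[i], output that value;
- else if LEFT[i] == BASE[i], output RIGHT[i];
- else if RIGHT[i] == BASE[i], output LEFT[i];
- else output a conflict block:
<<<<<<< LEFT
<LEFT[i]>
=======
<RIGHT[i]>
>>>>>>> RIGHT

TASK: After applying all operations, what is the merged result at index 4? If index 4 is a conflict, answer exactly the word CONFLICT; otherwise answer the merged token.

Final LEFT:  [echo, golf, golf, echo, hotel, delta]
Final RIGHT: [foxtrot, hotel, india, echo, golf, delta]
i=0: L=echo=BASE, R=foxtrot -> take RIGHT -> foxtrot
i=1: L=golf, R=hotel=BASE -> take LEFT -> golf
i=2: L=golf, R=india=BASE -> take LEFT -> golf
i=3: L=echo R=echo -> agree -> echo
i=4: L=hotel, R=golf=BASE -> take LEFT -> hotel
i=5: L=delta R=delta -> agree -> delta
Index 4 -> hotel

Answer: hotel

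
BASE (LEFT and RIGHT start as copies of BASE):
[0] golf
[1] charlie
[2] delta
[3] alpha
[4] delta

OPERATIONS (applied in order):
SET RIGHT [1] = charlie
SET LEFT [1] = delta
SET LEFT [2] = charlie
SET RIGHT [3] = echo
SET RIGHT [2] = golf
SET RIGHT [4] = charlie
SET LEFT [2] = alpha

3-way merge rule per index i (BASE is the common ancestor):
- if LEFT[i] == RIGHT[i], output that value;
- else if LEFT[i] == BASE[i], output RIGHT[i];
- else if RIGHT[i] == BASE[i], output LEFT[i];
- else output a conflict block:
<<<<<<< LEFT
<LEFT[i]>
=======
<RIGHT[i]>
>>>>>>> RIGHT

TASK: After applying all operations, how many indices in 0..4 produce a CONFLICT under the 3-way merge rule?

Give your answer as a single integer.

Answer: 1

Derivation:
Final LEFT:  [golf, delta, alpha, alpha, delta]
Final RIGHT: [golf, charlie, golf, echo, charlie]
i=0: L=golf R=golf -> agree -> golf
i=1: L=delta, R=charlie=BASE -> take LEFT -> delta
i=2: BASE=delta L=alpha R=golf all differ -> CONFLICT
i=3: L=alpha=BASE, R=echo -> take RIGHT -> echo
i=4: L=delta=BASE, R=charlie -> take RIGHT -> charlie
Conflict count: 1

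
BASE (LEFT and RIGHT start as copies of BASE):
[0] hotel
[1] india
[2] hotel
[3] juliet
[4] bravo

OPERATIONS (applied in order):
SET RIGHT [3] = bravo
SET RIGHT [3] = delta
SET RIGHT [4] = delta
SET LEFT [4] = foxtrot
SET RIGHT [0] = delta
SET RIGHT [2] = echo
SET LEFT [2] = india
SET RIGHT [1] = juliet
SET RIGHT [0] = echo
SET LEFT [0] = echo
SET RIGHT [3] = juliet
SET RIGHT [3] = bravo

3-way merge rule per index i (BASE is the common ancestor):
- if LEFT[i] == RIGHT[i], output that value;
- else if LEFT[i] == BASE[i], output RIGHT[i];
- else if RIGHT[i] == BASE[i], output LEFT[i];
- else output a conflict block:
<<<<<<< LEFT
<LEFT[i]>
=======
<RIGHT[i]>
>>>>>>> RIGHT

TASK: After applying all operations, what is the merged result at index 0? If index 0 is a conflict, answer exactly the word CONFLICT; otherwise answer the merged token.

Final LEFT:  [echo, india, india, juliet, foxtrot]
Final RIGHT: [echo, juliet, echo, bravo, delta]
i=0: L=echo R=echo -> agree -> echo
i=1: L=india=BASE, R=juliet -> take RIGHT -> juliet
i=2: BASE=hotel L=india R=echo all differ -> CONFLICT
i=3: L=juliet=BASE, R=bravo -> take RIGHT -> bravo
i=4: BASE=bravo L=foxtrot R=delta all differ -> CONFLICT
Index 0 -> echo

Answer: echo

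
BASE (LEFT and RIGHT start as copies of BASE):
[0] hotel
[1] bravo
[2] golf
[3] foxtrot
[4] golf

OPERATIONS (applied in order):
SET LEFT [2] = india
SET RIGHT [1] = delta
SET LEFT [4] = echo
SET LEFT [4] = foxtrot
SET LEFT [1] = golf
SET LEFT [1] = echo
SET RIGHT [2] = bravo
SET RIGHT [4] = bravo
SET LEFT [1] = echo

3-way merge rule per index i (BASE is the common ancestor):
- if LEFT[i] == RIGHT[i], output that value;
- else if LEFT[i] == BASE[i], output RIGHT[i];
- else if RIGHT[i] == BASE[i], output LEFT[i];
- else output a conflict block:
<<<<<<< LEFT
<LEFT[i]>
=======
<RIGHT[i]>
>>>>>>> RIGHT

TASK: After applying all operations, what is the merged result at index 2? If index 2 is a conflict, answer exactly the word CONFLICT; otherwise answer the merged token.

Final LEFT:  [hotel, echo, india, foxtrot, foxtrot]
Final RIGHT: [hotel, delta, bravo, foxtrot, bravo]
i=0: L=hotel R=hotel -> agree -> hotel
i=1: BASE=bravo L=echo R=delta all differ -> CONFLICT
i=2: BASE=golf L=india R=bravo all differ -> CONFLICT
i=3: L=foxtrot R=foxtrot -> agree -> foxtrot
i=4: BASE=golf L=foxtrot R=bravo all differ -> CONFLICT
Index 2 -> CONFLICT

Answer: CONFLICT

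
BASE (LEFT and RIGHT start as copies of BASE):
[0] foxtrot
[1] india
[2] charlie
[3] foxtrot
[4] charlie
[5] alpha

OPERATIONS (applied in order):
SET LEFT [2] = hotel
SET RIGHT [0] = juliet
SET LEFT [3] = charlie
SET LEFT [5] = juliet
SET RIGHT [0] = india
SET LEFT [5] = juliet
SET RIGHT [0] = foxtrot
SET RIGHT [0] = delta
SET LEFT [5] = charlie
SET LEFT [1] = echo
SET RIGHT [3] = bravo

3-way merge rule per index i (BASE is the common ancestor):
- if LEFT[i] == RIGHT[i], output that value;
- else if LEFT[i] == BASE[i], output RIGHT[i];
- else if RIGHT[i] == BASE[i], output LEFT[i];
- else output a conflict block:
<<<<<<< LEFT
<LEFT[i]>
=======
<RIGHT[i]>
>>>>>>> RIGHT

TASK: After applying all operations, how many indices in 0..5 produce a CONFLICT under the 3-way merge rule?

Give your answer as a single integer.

Answer: 1

Derivation:
Final LEFT:  [foxtrot, echo, hotel, charlie, charlie, charlie]
Final RIGHT: [delta, india, charlie, bravo, charlie, alpha]
i=0: L=foxtrot=BASE, R=delta -> take RIGHT -> delta
i=1: L=echo, R=india=BASE -> take LEFT -> echo
i=2: L=hotel, R=charlie=BASE -> take LEFT -> hotel
i=3: BASE=foxtrot L=charlie R=bravo all differ -> CONFLICT
i=4: L=charlie R=charlie -> agree -> charlie
i=5: L=charlie, R=alpha=BASE -> take LEFT -> charlie
Conflict count: 1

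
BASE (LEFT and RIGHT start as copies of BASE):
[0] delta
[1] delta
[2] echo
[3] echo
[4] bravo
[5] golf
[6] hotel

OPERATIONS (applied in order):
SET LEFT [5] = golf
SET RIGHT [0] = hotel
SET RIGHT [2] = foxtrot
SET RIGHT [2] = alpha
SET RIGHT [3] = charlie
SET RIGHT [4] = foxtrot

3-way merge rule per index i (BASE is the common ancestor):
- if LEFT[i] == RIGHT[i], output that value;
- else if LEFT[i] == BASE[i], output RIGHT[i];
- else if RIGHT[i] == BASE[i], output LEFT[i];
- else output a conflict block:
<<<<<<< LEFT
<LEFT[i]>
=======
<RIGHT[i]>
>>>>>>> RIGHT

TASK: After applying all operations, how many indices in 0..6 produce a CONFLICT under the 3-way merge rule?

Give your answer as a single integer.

Answer: 0

Derivation:
Final LEFT:  [delta, delta, echo, echo, bravo, golf, hotel]
Final RIGHT: [hotel, delta, alpha, charlie, foxtrot, golf, hotel]
i=0: L=delta=BASE, R=hotel -> take RIGHT -> hotel
i=1: L=delta R=delta -> agree -> delta
i=2: L=echo=BASE, R=alpha -> take RIGHT -> alpha
i=3: L=echo=BASE, R=charlie -> take RIGHT -> charlie
i=4: L=bravo=BASE, R=foxtrot -> take RIGHT -> foxtrot
i=5: L=golf R=golf -> agree -> golf
i=6: L=hotel R=hotel -> agree -> hotel
Conflict count: 0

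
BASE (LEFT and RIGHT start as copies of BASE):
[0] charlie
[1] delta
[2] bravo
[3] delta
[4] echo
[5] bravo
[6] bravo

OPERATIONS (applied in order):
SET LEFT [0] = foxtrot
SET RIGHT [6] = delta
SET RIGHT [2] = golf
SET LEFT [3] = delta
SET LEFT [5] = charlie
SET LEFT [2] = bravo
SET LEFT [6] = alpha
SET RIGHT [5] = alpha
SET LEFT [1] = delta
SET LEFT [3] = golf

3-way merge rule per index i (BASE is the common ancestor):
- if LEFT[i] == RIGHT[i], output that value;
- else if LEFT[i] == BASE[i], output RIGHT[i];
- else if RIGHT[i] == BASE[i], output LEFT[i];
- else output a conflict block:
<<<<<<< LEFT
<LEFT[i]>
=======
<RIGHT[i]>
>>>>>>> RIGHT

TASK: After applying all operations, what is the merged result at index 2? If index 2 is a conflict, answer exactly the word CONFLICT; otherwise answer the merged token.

Final LEFT:  [foxtrot, delta, bravo, golf, echo, charlie, alpha]
Final RIGHT: [charlie, delta, golf, delta, echo, alpha, delta]
i=0: L=foxtrot, R=charlie=BASE -> take LEFT -> foxtrot
i=1: L=delta R=delta -> agree -> delta
i=2: L=bravo=BASE, R=golf -> take RIGHT -> golf
i=3: L=golf, R=delta=BASE -> take LEFT -> golf
i=4: L=echo R=echo -> agree -> echo
i=5: BASE=bravo L=charlie R=alpha all differ -> CONFLICT
i=6: BASE=bravo L=alpha R=delta all differ -> CONFLICT
Index 2 -> golf

Answer: golf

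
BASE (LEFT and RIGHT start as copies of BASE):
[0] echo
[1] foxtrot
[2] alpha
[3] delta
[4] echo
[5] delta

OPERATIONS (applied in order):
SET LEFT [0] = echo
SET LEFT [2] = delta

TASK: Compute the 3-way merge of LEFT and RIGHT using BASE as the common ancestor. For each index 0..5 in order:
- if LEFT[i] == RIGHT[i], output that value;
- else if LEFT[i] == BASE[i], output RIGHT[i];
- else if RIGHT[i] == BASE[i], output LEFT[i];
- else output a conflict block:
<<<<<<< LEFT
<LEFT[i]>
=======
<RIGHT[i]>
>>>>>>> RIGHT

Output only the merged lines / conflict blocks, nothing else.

Final LEFT:  [echo, foxtrot, delta, delta, echo, delta]
Final RIGHT: [echo, foxtrot, alpha, delta, echo, delta]
i=0: L=echo R=echo -> agree -> echo
i=1: L=foxtrot R=foxtrot -> agree -> foxtrot
i=2: L=delta, R=alpha=BASE -> take LEFT -> delta
i=3: L=delta R=delta -> agree -> delta
i=4: L=echo R=echo -> agree -> echo
i=5: L=delta R=delta -> agree -> delta

Answer: echo
foxtrot
delta
delta
echo
delta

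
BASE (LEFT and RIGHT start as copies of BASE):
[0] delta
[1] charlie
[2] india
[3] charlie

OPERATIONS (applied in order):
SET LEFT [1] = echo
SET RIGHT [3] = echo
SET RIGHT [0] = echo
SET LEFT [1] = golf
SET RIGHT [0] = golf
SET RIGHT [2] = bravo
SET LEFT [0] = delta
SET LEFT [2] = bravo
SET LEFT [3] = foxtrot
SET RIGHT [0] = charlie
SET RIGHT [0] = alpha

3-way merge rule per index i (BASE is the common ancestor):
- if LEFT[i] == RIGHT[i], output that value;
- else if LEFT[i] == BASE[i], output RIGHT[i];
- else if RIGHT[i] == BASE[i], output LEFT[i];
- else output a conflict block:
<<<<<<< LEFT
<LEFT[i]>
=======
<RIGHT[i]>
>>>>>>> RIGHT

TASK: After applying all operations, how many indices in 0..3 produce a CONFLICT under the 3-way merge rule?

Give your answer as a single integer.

Final LEFT:  [delta, golf, bravo, foxtrot]
Final RIGHT: [alpha, charlie, bravo, echo]
i=0: L=delta=BASE, R=alpha -> take RIGHT -> alpha
i=1: L=golf, R=charlie=BASE -> take LEFT -> golf
i=2: L=bravo R=bravo -> agree -> bravo
i=3: BASE=charlie L=foxtrot R=echo all differ -> CONFLICT
Conflict count: 1

Answer: 1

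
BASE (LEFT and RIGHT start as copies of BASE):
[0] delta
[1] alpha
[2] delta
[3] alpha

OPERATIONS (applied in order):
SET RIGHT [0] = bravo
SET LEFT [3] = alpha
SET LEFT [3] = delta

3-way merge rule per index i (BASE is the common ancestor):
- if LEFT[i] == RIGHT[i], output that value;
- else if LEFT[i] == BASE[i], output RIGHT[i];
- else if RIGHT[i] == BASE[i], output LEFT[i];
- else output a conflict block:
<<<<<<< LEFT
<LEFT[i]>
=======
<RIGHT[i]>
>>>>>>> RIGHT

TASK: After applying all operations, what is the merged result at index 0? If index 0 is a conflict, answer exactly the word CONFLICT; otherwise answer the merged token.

Final LEFT:  [delta, alpha, delta, delta]
Final RIGHT: [bravo, alpha, delta, alpha]
i=0: L=delta=BASE, R=bravo -> take RIGHT -> bravo
i=1: L=alpha R=alpha -> agree -> alpha
i=2: L=delta R=delta -> agree -> delta
i=3: L=delta, R=alpha=BASE -> take LEFT -> delta
Index 0 -> bravo

Answer: bravo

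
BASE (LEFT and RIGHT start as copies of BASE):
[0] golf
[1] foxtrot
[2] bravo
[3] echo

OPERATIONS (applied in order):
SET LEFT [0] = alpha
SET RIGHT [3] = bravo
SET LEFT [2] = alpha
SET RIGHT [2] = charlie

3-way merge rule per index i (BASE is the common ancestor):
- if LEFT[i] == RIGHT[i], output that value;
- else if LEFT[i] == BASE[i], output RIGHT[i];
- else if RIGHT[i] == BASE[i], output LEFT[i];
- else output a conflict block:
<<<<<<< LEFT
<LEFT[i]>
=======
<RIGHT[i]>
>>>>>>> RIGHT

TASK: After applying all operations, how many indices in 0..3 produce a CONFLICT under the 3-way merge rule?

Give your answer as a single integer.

Final LEFT:  [alpha, foxtrot, alpha, echo]
Final RIGHT: [golf, foxtrot, charlie, bravo]
i=0: L=alpha, R=golf=BASE -> take LEFT -> alpha
i=1: L=foxtrot R=foxtrot -> agree -> foxtrot
i=2: BASE=bravo L=alpha R=charlie all differ -> CONFLICT
i=3: L=echo=BASE, R=bravo -> take RIGHT -> bravo
Conflict count: 1

Answer: 1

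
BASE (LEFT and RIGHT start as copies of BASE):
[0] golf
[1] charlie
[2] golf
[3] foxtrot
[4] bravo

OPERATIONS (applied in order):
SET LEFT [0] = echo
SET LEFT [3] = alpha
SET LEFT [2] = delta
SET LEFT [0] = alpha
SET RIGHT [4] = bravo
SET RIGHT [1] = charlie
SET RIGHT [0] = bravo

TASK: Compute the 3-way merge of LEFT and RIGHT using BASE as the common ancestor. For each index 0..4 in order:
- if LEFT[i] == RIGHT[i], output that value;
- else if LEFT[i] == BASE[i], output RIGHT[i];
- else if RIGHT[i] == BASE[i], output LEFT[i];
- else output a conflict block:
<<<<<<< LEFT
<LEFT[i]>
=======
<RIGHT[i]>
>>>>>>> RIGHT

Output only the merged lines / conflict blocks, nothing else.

Final LEFT:  [alpha, charlie, delta, alpha, bravo]
Final RIGHT: [bravo, charlie, golf, foxtrot, bravo]
i=0: BASE=golf L=alpha R=bravo all differ -> CONFLICT
i=1: L=charlie R=charlie -> agree -> charlie
i=2: L=delta, R=golf=BASE -> take LEFT -> delta
i=3: L=alpha, R=foxtrot=BASE -> take LEFT -> alpha
i=4: L=bravo R=bravo -> agree -> bravo

Answer: <<<<<<< LEFT
alpha
=======
bravo
>>>>>>> RIGHT
charlie
delta
alpha
bravo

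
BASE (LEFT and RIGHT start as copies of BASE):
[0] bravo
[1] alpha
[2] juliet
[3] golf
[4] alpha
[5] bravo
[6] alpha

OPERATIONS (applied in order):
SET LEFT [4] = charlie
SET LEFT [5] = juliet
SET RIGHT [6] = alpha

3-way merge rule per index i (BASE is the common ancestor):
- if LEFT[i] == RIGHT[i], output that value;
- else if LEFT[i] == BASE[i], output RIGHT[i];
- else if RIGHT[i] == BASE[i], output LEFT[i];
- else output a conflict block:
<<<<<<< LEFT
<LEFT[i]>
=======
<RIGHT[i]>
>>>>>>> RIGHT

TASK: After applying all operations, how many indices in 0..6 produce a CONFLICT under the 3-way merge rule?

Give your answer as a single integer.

Final LEFT:  [bravo, alpha, juliet, golf, charlie, juliet, alpha]
Final RIGHT: [bravo, alpha, juliet, golf, alpha, bravo, alpha]
i=0: L=bravo R=bravo -> agree -> bravo
i=1: L=alpha R=alpha -> agree -> alpha
i=2: L=juliet R=juliet -> agree -> juliet
i=3: L=golf R=golf -> agree -> golf
i=4: L=charlie, R=alpha=BASE -> take LEFT -> charlie
i=5: L=juliet, R=bravo=BASE -> take LEFT -> juliet
i=6: L=alpha R=alpha -> agree -> alpha
Conflict count: 0

Answer: 0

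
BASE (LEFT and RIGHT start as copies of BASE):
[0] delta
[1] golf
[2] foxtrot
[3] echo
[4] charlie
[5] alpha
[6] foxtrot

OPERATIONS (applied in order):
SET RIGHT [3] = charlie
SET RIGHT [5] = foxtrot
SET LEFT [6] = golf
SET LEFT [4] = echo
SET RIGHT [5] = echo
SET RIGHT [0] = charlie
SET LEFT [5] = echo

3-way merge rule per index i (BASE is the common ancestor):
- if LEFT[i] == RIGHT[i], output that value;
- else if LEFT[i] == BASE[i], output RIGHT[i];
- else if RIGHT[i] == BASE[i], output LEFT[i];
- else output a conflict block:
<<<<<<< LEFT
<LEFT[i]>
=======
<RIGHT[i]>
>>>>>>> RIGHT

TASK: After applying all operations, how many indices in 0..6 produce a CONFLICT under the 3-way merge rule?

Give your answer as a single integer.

Final LEFT:  [delta, golf, foxtrot, echo, echo, echo, golf]
Final RIGHT: [charlie, golf, foxtrot, charlie, charlie, echo, foxtrot]
i=0: L=delta=BASE, R=charlie -> take RIGHT -> charlie
i=1: L=golf R=golf -> agree -> golf
i=2: L=foxtrot R=foxtrot -> agree -> foxtrot
i=3: L=echo=BASE, R=charlie -> take RIGHT -> charlie
i=4: L=echo, R=charlie=BASE -> take LEFT -> echo
i=5: L=echo R=echo -> agree -> echo
i=6: L=golf, R=foxtrot=BASE -> take LEFT -> golf
Conflict count: 0

Answer: 0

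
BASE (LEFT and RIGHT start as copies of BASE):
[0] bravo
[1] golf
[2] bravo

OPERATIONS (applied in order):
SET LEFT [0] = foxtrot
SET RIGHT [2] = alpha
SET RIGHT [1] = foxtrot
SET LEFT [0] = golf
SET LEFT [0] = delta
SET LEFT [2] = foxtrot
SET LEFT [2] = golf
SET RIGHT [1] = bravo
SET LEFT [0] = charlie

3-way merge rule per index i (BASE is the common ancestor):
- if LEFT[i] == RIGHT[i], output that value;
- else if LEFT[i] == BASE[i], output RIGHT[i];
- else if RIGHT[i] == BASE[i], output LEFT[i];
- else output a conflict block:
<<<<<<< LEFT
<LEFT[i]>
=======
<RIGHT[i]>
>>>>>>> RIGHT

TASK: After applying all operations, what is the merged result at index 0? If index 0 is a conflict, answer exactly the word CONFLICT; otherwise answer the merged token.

Answer: charlie

Derivation:
Final LEFT:  [charlie, golf, golf]
Final RIGHT: [bravo, bravo, alpha]
i=0: L=charlie, R=bravo=BASE -> take LEFT -> charlie
i=1: L=golf=BASE, R=bravo -> take RIGHT -> bravo
i=2: BASE=bravo L=golf R=alpha all differ -> CONFLICT
Index 0 -> charlie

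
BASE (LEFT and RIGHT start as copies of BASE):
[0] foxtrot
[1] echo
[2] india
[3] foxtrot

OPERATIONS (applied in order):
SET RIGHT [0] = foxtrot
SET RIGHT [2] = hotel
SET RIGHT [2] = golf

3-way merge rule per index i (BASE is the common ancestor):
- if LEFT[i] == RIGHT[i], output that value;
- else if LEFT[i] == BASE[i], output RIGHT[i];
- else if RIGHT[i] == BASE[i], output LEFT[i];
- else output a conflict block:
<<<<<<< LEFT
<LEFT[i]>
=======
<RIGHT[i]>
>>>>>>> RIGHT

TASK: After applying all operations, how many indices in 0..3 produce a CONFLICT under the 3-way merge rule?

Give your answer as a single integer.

Final LEFT:  [foxtrot, echo, india, foxtrot]
Final RIGHT: [foxtrot, echo, golf, foxtrot]
i=0: L=foxtrot R=foxtrot -> agree -> foxtrot
i=1: L=echo R=echo -> agree -> echo
i=2: L=india=BASE, R=golf -> take RIGHT -> golf
i=3: L=foxtrot R=foxtrot -> agree -> foxtrot
Conflict count: 0

Answer: 0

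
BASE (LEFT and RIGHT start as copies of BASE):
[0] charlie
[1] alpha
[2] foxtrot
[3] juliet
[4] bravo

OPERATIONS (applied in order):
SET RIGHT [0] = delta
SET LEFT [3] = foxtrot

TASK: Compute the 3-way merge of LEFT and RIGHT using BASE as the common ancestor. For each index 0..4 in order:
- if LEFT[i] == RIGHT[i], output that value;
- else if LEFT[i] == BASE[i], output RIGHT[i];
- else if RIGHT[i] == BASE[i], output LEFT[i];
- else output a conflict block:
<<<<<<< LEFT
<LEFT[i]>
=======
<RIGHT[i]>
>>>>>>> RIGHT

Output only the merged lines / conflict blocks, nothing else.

Final LEFT:  [charlie, alpha, foxtrot, foxtrot, bravo]
Final RIGHT: [delta, alpha, foxtrot, juliet, bravo]
i=0: L=charlie=BASE, R=delta -> take RIGHT -> delta
i=1: L=alpha R=alpha -> agree -> alpha
i=2: L=foxtrot R=foxtrot -> agree -> foxtrot
i=3: L=foxtrot, R=juliet=BASE -> take LEFT -> foxtrot
i=4: L=bravo R=bravo -> agree -> bravo

Answer: delta
alpha
foxtrot
foxtrot
bravo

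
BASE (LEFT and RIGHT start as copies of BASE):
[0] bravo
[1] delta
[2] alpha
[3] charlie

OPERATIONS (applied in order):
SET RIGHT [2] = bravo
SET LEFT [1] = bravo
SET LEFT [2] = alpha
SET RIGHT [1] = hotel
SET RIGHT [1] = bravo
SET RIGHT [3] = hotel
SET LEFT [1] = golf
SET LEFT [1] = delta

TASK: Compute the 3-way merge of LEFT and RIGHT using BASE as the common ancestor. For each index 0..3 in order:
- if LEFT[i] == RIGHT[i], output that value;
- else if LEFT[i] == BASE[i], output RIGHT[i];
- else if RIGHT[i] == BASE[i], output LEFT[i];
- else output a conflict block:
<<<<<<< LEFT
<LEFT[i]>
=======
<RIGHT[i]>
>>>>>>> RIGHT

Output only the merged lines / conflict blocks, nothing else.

Answer: bravo
bravo
bravo
hotel

Derivation:
Final LEFT:  [bravo, delta, alpha, charlie]
Final RIGHT: [bravo, bravo, bravo, hotel]
i=0: L=bravo R=bravo -> agree -> bravo
i=1: L=delta=BASE, R=bravo -> take RIGHT -> bravo
i=2: L=alpha=BASE, R=bravo -> take RIGHT -> bravo
i=3: L=charlie=BASE, R=hotel -> take RIGHT -> hotel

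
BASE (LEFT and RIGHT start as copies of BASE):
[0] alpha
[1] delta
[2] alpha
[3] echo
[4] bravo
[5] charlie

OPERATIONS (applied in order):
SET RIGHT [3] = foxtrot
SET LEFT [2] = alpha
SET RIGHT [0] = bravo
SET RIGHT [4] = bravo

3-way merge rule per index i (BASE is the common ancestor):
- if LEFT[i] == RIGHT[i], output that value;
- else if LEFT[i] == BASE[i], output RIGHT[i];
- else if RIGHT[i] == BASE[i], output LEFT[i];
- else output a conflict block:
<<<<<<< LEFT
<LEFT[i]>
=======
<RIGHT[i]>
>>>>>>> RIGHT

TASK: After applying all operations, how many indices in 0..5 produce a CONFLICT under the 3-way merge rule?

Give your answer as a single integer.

Final LEFT:  [alpha, delta, alpha, echo, bravo, charlie]
Final RIGHT: [bravo, delta, alpha, foxtrot, bravo, charlie]
i=0: L=alpha=BASE, R=bravo -> take RIGHT -> bravo
i=1: L=delta R=delta -> agree -> delta
i=2: L=alpha R=alpha -> agree -> alpha
i=3: L=echo=BASE, R=foxtrot -> take RIGHT -> foxtrot
i=4: L=bravo R=bravo -> agree -> bravo
i=5: L=charlie R=charlie -> agree -> charlie
Conflict count: 0

Answer: 0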